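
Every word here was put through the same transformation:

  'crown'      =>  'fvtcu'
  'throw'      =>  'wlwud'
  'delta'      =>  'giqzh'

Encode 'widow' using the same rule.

Letter i (0-indexed) is shifted by i+3, so successive shifts are 3, 4, 5, ….
On widow: w+3=z, i+4=m, d+5=i, o+6=u, w+7=d.

zmiud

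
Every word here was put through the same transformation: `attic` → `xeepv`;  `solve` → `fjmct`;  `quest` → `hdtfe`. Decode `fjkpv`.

a(0)→x(23) and t(19)→e(4) fit y≡25x+23 (mod 26); the inverse of 25 mod 26 is 25. Treating letters as 0–25, the rule is x ↦ 25x + 23 (mod 26).
Decoding fjkpv: f(5)→25·(5−23)≡18=s; j(9)→25·(9−23)≡14=o; k(10)→25·(10−23)≡13=n; p(15)→25·(15−23)≡8=i; v(21)→25·(21−23)≡2=c (all mod 26).

sonic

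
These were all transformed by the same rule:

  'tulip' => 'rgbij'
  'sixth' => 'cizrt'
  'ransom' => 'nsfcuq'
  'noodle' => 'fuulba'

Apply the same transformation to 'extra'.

azrns

t(19)→r(17) and u(20)→g(6) fit y≡15x+18 (mod 26); the inverse of 15 mod 26 is 7. This is an affine cipher: with a=0,…,z=25, each position x becomes (15x+18) mod 26.
Applying it to extra: e(4)→15·4+18≡0=a; x(23)→15·23+18≡25=z; t(19)→15·19+18≡17=r; r(17)→15·17+18≡13=n; a(0)→15·0+18≡18=s (all mod 26).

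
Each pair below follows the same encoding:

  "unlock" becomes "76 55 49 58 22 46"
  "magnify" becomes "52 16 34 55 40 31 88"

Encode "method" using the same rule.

52 28 73 37 58 25

Each letter becomes 3×(its alphabet position, a=1..z=26) + 13.
On method: m=13→52, e=5→28, t=20→73, h=8→37, o=15→58, d=4→25.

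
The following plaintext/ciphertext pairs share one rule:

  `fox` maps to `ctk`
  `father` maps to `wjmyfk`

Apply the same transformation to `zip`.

The output letters match the input read backwards, each shifted +5: fox reversed is xof. Two steps: reverse the string, then apply a Caesar shift of +5.
For zip: reverse → piz; then shift: p+5=u, i+5=n, z+5=e.

une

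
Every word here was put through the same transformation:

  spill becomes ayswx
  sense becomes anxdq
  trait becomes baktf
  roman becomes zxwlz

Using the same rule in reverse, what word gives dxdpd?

In spill: s→a is +8, p→y is +9, i→s is +10, l→w is +11 — the shift increases by 1 each position. The shift increases by 1 at each position, starting from +8: 8, 9, 10, ….
Undoing it on dxdpd: d−8=v, x−9=o, d−10=t, p−11=e, d−12=r.

voter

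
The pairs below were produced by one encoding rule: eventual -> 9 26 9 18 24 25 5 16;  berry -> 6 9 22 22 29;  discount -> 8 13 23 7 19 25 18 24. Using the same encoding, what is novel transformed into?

e is letter #5 and maps to 9: an offset of 4. Letters become their 1-based position plus 4 (so a→5, b→6, …).
On novel: n=14→18, o=15→19, v=22→26, e=5→9, l=12→16.

18 19 26 9 16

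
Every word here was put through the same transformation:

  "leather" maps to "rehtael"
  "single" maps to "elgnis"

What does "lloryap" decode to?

The output letters match the input read backwards: leather reversed is rehtael. It's just the letters in reverse order.
Reversing it on lloryap: then reverse → payroll.

payroll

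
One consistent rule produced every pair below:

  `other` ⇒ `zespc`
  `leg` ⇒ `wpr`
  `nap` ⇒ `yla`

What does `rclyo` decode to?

grand

It's a constant shift of +11 (ROT11).
Undoing it on rclyo: r−11=g, c−11=r, l−11=a, y−11=n, o−11=d.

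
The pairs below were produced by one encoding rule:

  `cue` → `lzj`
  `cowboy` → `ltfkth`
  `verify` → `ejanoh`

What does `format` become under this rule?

otavfc

Two shifts are in play — +5 for a/e/i/o/u, +9 for every other letter.
For format: f(cons)+9=o, o(vowel)+5=t, r(cons)+9=a, m(cons)+9=v, a(vowel)+5=f, t(cons)+9=c.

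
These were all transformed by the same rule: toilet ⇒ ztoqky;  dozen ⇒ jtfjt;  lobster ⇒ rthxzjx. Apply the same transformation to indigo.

osjnmt

Shifts by position in toilet: pos 0: t→z (+6), pos 1: o→t (+5), pos 2: i→o (+6), pos 3: l→q (+5) — repeating every 2. It's a Vigenère-style cipher with numeric key [6,5]: position i shifts by key[i mod 2].
For indigo: i+6=o, n+5=s, d+6=j, i+5=n, g+6=m, o+5=t.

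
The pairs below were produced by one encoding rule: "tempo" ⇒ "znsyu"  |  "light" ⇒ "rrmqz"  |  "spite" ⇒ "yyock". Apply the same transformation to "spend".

yykwj

It's a Vigenère-style cipher with numeric key [6,9]: position i shifts by key[i mod 2].
On spend: s+6=y, p+9=y, e+6=k, n+9=w, d+6=j.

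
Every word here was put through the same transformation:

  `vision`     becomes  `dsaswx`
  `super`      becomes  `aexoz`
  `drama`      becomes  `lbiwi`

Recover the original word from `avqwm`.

slime

Shifts by position in vision: pos 0: v→d (+8), pos 1: i→s (+10), pos 2: s→a (+8), pos 3: i→s (+10) — repeating every 2. It's a Vigenère-style cipher with numeric key [8,10]: position i shifts by key[i mod 2].
Undoing it on avqwm: a−8=s, v−10=l, q−8=i, w−10=m, m−8=e.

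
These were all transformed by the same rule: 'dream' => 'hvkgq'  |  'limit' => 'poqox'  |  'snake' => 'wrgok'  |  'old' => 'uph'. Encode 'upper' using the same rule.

The shift depends on letter class: consonant d→h is +4, but vowel e→k is +6. The rule splits by letter class: vowels +6, consonants +4.
Applying it to upper: u(vowel)+6=a, p(cons)+4=t, p(cons)+4=t, e(vowel)+6=k, r(cons)+4=v.

attkv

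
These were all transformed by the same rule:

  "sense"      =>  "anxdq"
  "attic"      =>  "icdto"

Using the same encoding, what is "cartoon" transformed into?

kjbeabb

In sense: s→a is +8, e→n is +9, n→x is +10, s→d is +11 — the shift increases by 1 each position. Each letter shifts forward by (position + 8), i.e. 8, 9, 10, … — the shift grows by one for each successive letter.
For cartoon: c+8=k, a+9=j, r+10=b, t+11=e, o+12=a, o+13=b, n+14=b.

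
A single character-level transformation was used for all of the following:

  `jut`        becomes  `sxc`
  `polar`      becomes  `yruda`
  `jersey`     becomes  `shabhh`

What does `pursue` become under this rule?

yxabxh

The shift depends on letter class: consonant j→s is +9, but vowel u→x is +3. The rule splits by letter class: vowels +3, consonants +9.
Applying it to pursue: p(cons)+9=y, u(vowel)+3=x, r(cons)+9=a, s(cons)+9=b, u(vowel)+3=x, e(vowel)+3=h.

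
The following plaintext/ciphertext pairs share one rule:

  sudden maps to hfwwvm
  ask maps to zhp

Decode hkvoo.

Each pair mirrors across the alphabet (s↔h, u↔f, d↔w): positions sum to 25. This is the alphabet-reversal cipher (Atbash): a becomes z, b becomes y, etc.
Decoding hkvoo: h↔s, k↔p, v↔e, o↔l, o↔l.

spell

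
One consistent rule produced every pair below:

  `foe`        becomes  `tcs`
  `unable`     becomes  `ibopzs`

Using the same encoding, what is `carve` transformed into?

This is a Caesar cipher with shift 14.
On carve: c+14=q, a+14=o, r+14=f, v+14=j, e+14=s.

qofjs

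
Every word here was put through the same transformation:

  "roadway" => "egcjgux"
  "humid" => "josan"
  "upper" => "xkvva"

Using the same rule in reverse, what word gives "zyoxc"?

wrist

The output letters match the input read backwards, each shifted +6: roadway reversed is yawdaor. Read the word backwards and shift each letter +6.
Decoding zyoxc: shift back: z−6=t, y−6=s, o−6=i, x−6=r, c−6=w → tsirw; then reverse → wrist.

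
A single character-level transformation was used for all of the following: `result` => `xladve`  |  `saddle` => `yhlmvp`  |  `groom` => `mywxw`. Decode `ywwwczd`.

In result: r→x is +6, e→l is +7, s→a is +8, u→d is +9 — the shift increases by 1 each position. The shift increases by 1 at each position, starting from +6: 6, 7, 8, ….
Reversing it on ywwwczd: y−6=s, w−7=p, w−8=o, w−9=n, c−10=s, z−11=o, d−12=r.

sponsor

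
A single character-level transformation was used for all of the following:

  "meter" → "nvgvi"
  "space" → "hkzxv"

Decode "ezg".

vat

Each pair mirrors across the alphabet (m↔n, e↔v, t↔g): positions sum to 25. This is the alphabet-reversal cipher (Atbash): a becomes z, b becomes y, etc.
Undoing it on ezg: e↔v, z↔a, g↔t.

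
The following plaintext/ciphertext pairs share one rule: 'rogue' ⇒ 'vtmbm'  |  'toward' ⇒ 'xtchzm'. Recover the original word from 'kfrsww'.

gallon

Each letter shifts forward by (position + 4), i.e. 4, 5, 6, … — the shift grows by one for each successive letter.
Reversing it on kfrsww: k−4=g, f−5=a, r−6=l, s−7=l, w−8=o, w−9=n.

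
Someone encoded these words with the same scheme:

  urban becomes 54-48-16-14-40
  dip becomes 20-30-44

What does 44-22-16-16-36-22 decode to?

pebble

u(#21)→54 and r(#18)→48: differences scale by 2, so n = 2·pos + 12. With a=1..z=26, the number is 2·pos + 12.
Undoing it on 44-22-16-16-36-22: 44→(44−12)÷2=16=p, 22→(22−12)÷2=5=e, 16→(16−12)÷2=2=b, 16→(16−12)÷2=2=b, 36→(36−12)÷2=12=l, 22→(22−12)÷2=5=e.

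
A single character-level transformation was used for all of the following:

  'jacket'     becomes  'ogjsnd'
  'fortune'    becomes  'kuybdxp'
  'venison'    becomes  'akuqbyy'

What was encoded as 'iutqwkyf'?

In jacket: j→o is +5, a→g is +6, c→j is +7, k→s is +8 — the shift increases by 1 each position. Letter i (0-indexed) is shifted by i+5, so successive shifts are 5, 6, 7, ….
Decoding iutqwkyf: i−5=d, u−6=o, t−7=m, q−8=i, w−9=n, k−10=a, y−11=n, f−12=t.

dominant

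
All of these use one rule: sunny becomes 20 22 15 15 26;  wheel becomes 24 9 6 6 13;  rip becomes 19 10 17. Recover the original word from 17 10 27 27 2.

pizza

s is letter #19 and maps to 20: an offset of 1. Each letter is replaced by its alphabet position (a=1..z=26) + 1.
Undoing it on 17 10 27 27 2: 17→(17−1)÷1=16=p, 10→(10−1)÷1=9=i, 27→(27−1)÷1=26=z, 27→(27−1)÷1=26=z, 2→(2−1)÷1=1=a.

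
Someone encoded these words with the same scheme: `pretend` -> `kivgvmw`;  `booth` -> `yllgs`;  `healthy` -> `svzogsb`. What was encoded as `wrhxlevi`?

Each pair mirrors across the alphabet (p↔k, r↔i, e↔v): positions sum to 25. This is the alphabet-reversal cipher (Atbash): a becomes z, b becomes y, etc.
Decoding wrhxlevi: w↔d, r↔i, h↔s, x↔c, l↔o, e↔v, v↔e, i↔r.

discover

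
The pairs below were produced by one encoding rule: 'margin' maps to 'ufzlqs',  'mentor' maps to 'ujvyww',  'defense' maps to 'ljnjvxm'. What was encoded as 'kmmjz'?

Shifts by position in margin: pos 0: m→u (+8), pos 1: a→f (+5), pos 2: r→z (+8), pos 3: g→l (+5) — repeating every 2. It's a Vigenère-style cipher with numeric key [8,5]: position i shifts by key[i mod 2].
Decoding kmmjz: k−8=c, m−5=h, m−8=e, j−5=e, z−8=r.

cheer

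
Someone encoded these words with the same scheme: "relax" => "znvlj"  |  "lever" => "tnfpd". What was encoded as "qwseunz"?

initial

In relax: r→z is +8, e→n is +9, l→v is +10, a→l is +11 — the shift increases by 1 each position. Each letter shifts forward by (position + 8), i.e. 8, 9, 10, … — the shift grows by one for each successive letter.
Undoing it on qwseunz: q−8=i, w−9=n, s−10=i, e−11=t, u−12=i, n−13=a, z−14=l.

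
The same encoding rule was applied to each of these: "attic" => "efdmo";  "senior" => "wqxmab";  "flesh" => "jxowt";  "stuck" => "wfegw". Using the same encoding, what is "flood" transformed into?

jxysp

Shifts by position in attic: pos 0: a→e (+4), pos 1: t→f (+12), pos 2: t→d (+10), pos 3: i→m (+4), pos 4: c→o (+12) — repeating every 3. A repeating key of period 3 is used — shifts +4, +12, +10 over and over.
For flood: f+4=j, l+12=x, o+10=y, o+4=s, d+12=p.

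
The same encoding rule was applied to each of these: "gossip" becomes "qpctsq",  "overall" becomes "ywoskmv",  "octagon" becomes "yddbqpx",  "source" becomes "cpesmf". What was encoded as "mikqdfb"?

chapter

Shifts by position in gossip: pos 0: g→q (+10), pos 1: o→p (+1), pos 2: s→c (+10), pos 3: s→t (+1) — repeating every 2. It's a Vigenère-style cipher with numeric key [10,1]: position i shifts by key[i mod 2].
Reversing it on mikqdfb: m−10=c, i−1=h, k−10=a, q−1=p, d−10=t, f−1=e, b−10=r.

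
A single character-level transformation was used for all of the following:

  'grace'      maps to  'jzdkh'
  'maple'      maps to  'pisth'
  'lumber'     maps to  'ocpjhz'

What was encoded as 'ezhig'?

A repeating key of period 2 is used — shifts +3, +8 over and over.
Reversing it on ezhig: e−3=b, z−8=r, h−3=e, i−8=a, g−3=d.

bread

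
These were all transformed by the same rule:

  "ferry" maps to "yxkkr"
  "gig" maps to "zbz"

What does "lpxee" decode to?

Compare letters: f→y is +19, e→x is +19, r→k is +19 — a constant shift. This is a Caesar cipher with shift 19.
Decoding lpxee: l−19=s, p−19=w, x−19=e, e−19=l, e−19=l.

swell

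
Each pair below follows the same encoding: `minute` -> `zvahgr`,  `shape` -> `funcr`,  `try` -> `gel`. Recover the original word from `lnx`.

It's a constant shift of +13 (ROT13).
Reversing it on lnx: l−13=y, n−13=a, x−13=k.

yak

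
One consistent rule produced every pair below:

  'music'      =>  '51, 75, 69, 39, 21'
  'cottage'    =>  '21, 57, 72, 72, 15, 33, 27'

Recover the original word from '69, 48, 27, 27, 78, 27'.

sleeve

Each letter becomes 3×(its alphabet position, a=1..z=26) + 12.
Undoing it on 69, 48, 27, 27, 78, 27: 69→(69−12)÷3=19=s, 48→(48−12)÷3=12=l, 27→(27−12)÷3=5=e, 27→(27−12)÷3=5=e, 78→(78−12)÷3=22=v, 27→(27−12)÷3=5=e.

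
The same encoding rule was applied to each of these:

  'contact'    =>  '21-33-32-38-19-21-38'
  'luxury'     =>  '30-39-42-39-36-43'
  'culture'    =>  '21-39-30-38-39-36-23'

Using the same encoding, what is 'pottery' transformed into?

c is letter #3 and maps to 21: an offset of 18. Each letter is replaced by its alphabet position (a=1..z=26) + 18.
On pottery: p=16→34, o=15→33, t=20→38, t=20→38, e=5→23, r=18→36, y=25→43.

34-33-38-38-23-36-43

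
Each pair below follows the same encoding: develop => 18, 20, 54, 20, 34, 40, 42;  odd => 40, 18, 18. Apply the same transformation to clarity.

16, 34, 12, 46, 28, 50, 60

The formula is n = 2×(alphabet index, a=1) + 10.
Applying it to clarity: c=3→16, l=12→34, a=1→12, r=18→46, i=9→28, t=20→50, y=25→60.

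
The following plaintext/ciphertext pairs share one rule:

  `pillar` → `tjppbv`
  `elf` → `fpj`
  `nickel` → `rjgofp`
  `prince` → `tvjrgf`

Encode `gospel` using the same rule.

kpwtfp

The rule splits by letter class: vowels +1, consonants +4.
For gospel: g(cons)+4=k, o(vowel)+1=p, s(cons)+4=w, p(cons)+4=t, e(vowel)+1=f, l(cons)+4=p.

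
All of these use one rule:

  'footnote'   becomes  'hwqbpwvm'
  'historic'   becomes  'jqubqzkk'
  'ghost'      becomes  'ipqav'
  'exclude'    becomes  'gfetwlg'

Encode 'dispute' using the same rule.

The shifts repeat in a cycle of length 2: positions 0,1,… shift by +2, +8, then the pattern repeats.
On dispute: d+2=f, i+8=q, s+2=u, p+8=x, u+2=w, t+8=b, e+2=g.

fquxwbg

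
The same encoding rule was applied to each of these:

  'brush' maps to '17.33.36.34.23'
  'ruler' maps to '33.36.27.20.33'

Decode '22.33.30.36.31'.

b is letter #2 and maps to 17: an offset of 15. Letters become their 1-based position plus 15 (so a→16, b→17, …).
Decoding 22.33.30.36.31: 22→(22−15)÷1=7=g, 33→(33−15)÷1=18=r, 30→(30−15)÷1=15=o, 36→(36−15)÷1=21=u, 31→(31−15)÷1=16=p.

group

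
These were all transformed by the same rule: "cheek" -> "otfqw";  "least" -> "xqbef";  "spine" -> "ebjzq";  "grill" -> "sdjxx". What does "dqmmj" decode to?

relax

The shifts repeat in a cycle of length 3: positions 0,1,… shift by +12, +12, +1, then the pattern repeats.
Reversing it on dqmmj: d−12=r, q−12=e, m−1=l, m−12=a, j−12=x.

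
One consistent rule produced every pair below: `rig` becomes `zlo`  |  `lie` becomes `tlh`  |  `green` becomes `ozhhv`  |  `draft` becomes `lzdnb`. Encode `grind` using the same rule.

ozlvl

The shift depends on letter class: consonant r→z is +8, but vowel i→l is +3. Vowels shift forward by 3 and consonants shift forward by 8.
On grind: g(cons)+8=o, r(cons)+8=z, i(vowel)+3=l, n(cons)+8=v, d(cons)+8=l.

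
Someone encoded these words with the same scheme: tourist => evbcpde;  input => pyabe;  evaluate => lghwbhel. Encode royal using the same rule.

cvjhw

Vowels shift forward by 7 and consonants shift forward by 11.
Applying it to royal: r(cons)+11=c, o(vowel)+7=v, y(cons)+11=j, a(vowel)+7=h, l(cons)+11=w.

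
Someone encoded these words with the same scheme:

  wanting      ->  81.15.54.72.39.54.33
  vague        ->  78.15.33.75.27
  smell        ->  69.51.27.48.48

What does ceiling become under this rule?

21.27.39.48.39.54.33

w(#23)→81 and a(#1)→15: differences scale by 3, so n = 3·pos + 12. The formula is n = 3×(alphabet index, a=1) + 12.
On ceiling: c=3→21, e=5→27, i=9→39, l=12→48, i=9→39, n=14→54, g=7→33.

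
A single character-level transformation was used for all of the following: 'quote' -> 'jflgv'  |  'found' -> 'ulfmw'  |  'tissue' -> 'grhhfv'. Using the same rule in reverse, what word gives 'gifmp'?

trunk

Each pair mirrors across the alphabet (q↔j, u↔f, o↔l): positions sum to 25. Each letter is replaced by its mirror in the alphabet: a↔z, b↔y, c↔x, and so on (the Atbash cipher).
Reversing it on gifmp: g↔t, i↔r, f↔u, m↔n, p↔k.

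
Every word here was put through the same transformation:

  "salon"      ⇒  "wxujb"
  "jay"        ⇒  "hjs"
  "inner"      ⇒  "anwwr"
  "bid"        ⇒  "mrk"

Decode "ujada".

rural

The output letters match the input read backwards, each shifted +9: salon reversed is nolas. Two steps: reverse the string, then apply a Caesar shift of +9.
Reversing it on ujada: shift back: u−9=l, j−9=a, a−9=r, d−9=u, a−9=r → larur; then reverse → rural.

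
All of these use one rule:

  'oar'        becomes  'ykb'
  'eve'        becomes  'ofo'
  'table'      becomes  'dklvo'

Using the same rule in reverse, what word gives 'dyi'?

toy

Compare letters: o→y is +10, a→k is +10, r→b is +10 — a constant shift. It's a constant shift of +10 (ROT10).
Undoing it on dyi: d−10=t, y−10=o, i−10=y.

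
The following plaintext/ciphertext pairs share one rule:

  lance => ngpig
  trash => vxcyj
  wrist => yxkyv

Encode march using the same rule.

Shifts by position in lance: pos 0: l→n (+2), pos 1: a→g (+6), pos 2: n→p (+2), pos 3: c→i (+6) — repeating every 2. The shifts repeat in a cycle of length 2: positions 0,1,… shift by +2, +6, then the pattern repeats.
For march: m+2=o, a+6=g, r+2=t, c+6=i, h+2=j.

ogtij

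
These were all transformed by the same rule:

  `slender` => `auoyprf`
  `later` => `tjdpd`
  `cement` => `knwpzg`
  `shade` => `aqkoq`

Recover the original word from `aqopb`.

In slender: s→a is +8, l→u is +9, e→o is +10, n→y is +11 — the shift increases by 1 each position. Letter i (0-indexed) is shifted by i+8, so successive shifts are 8, 9, 10, ….
Reversing it on aqopb: a−8=s, q−9=h, o−10=e, p−11=e, b−12=p.

sheep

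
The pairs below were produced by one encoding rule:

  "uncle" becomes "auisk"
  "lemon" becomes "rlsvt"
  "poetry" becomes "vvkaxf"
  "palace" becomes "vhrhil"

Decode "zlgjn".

Shifts by position in uncle: pos 0: u→a (+6), pos 1: n→u (+7), pos 2: c→i (+6), pos 3: l→s (+7) — repeating every 2. The shifts repeat in a cycle of length 2: positions 0,1,… shift by +6, +7, then the pattern repeats.
Reversing it on zlgjn: z−6=t, l−7=e, g−6=a, j−7=c, n−6=h.

teach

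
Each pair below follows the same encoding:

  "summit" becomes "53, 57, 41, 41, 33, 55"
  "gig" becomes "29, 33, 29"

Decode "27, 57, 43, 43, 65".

funny

s(#19)→53 and u(#21)→57: differences scale by 2, so n = 2·pos + 15. With a=1..z=26, the number is 2·pos + 15.
Decoding 27, 57, 43, 43, 65: 27→(27−15)÷2=6=f, 57→(57−15)÷2=21=u, 43→(43−15)÷2=14=n, 43→(43−15)÷2=14=n, 65→(65−15)÷2=25=y.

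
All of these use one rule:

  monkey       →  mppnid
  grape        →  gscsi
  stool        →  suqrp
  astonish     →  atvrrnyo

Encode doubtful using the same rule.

In monkey: m→m is +0, o→p is +1, n→p is +2, k→n is +3 — the shift increases by 1 each position. Each letter shifts forward by its position index (0, 1, 2, …) — the shift grows by one for each successive letter.
On doubtful: d+0=d, o+1=p, u+2=w, b+3=e, t+4=x, f+5=k, u+6=a, l+7=s.

dpwexkas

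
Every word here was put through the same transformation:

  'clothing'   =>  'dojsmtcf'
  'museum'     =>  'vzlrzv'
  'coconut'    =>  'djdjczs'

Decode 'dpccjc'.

cannon

c(2)→d(3) and l(11)→o(14) fit y≡7x+15 (mod 26); the inverse of 7 mod 26 is 15. This is an affine cipher: with a=0,…,z=25, each position x becomes (7x+15) mod 26.
Decoding dpccjc: d(3)→15·(3−15)≡2=c; p(15)→15·(15−15)≡0=a; c(2)→15·(2−15)≡13=n; c(2)→15·(2−15)≡13=n; j(9)→15·(9−15)≡14=o; c(2)→15·(2−15)≡13=n (all mod 26).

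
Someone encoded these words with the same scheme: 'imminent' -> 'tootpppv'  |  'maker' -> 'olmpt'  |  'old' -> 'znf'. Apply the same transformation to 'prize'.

rttbp

The shift depends on letter class: consonant m→o is +2, but vowel i→t is +11. Vowels shift forward by 11 and consonants shift forward by 2.
For prize: p(cons)+2=r, r(cons)+2=t, i(vowel)+11=t, z(cons)+2=b, e(vowel)+11=p.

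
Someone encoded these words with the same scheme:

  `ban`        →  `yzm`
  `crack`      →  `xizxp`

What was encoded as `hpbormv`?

Each pair mirrors across the alphabet (b↔y, a↔z, n↔m): positions sum to 25. Each letter is replaced by its mirror in the alphabet: a↔z, b↔y, c↔x, and so on (the Atbash cipher).
Undoing it on hpbormv: h↔s, p↔k, b↔y, o↔l, r↔i, m↔n, v↔e.

skyline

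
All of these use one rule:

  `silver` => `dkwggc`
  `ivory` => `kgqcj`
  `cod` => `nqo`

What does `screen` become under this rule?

The shift depends on letter class: consonant s→d is +11, but vowel i→k is +2. Two shifts are in play — +2 for a/e/i/o/u, +11 for every other letter.
Applying it to screen: s(cons)+11=d, c(cons)+11=n, r(cons)+11=c, e(vowel)+2=g, e(vowel)+2=g, n(cons)+11=y.

dncggy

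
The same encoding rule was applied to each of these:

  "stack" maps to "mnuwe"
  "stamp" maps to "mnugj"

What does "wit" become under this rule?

It's a constant shift of +20 (ROT20).
For wit: w+20=q, i+20=c, t+20=n.

qcn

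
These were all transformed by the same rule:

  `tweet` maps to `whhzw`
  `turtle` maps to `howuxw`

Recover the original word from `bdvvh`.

essay

The output letters match the input read backwards, each shifted +3: tweet reversed is teewt. Read the word backwards and shift each letter +3.
Reversing it on bdvvh: shift back: b−3=y, d−3=a, v−3=s, v−3=s, h−3=e → yasse; then reverse → essay.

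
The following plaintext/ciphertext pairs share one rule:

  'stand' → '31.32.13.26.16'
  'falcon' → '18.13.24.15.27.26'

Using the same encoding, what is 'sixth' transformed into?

31.21.36.32.20

Each letter is replaced by its alphabet position (a=1..z=26) + 12.
On sixth: s=19→31, i=9→21, x=24→36, t=20→32, h=8→20.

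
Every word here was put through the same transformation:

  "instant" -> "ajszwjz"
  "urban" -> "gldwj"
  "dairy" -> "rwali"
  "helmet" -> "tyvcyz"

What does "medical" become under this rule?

cyrakwv

i(8)→a(0) and n(13)→j(9) fit y≡7x+22 (mod 26); the inverse of 7 mod 26 is 15. This is an affine cipher: with a=0,…,z=25, each position x becomes (7x+22) mod 26.
For medical: m(12)→7·12+22≡2=c; e(4)→7·4+22≡24=y; d(3)→7·3+22≡17=r; i(8)→7·8+22≡0=a; c(2)→7·2+22≡10=k; a(0)→7·0+22≡22=w; l(11)→7·11+22≡21=v (all mod 26).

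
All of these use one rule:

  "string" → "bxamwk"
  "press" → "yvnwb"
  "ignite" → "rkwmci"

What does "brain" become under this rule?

Shifts by position in string: pos 0: s→b (+9), pos 1: t→x (+4), pos 2: r→a (+9), pos 3: i→m (+4) — repeating every 2. The shifts repeat in a cycle of length 2: positions 0,1,… shift by +9, +4, then the pattern repeats.
Applying it to brain: b+9=k, r+4=v, a+9=j, i+4=m, n+9=w.

kvjmw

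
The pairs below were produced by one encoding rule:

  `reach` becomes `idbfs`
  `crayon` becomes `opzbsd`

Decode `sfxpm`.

lower

The output letters match the input read backwards, each shifted +1: reach reversed is hcaer. Read the word backwards and shift each letter +1.
Undoing it on sfxpm: shift back: s−1=r, f−1=e, x−1=w, p−1=o, m−1=l → rewol; then reverse → lower.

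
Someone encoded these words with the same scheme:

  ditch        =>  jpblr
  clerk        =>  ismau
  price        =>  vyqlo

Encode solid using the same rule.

Letter i (0-indexed) is shifted by i+6, so successive shifts are 6, 7, 8, ….
For solid: s+6=y, o+7=v, l+8=t, i+9=r, d+10=n.

yvtrn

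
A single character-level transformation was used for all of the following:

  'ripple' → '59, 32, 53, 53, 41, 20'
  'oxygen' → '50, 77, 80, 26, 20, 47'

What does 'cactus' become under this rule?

Each letter becomes 3×(its alphabet position, a=1..z=26) + 5.
For cactus: c=3→14, a=1→8, c=3→14, t=20→65, u=21→68, s=19→62.

14, 8, 14, 65, 68, 62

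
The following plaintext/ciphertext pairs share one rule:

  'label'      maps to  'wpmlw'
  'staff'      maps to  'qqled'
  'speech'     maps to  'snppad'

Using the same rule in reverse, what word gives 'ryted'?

The output letters match the input read backwards, each shifted +11: label reversed is lebal. Two steps: reverse the string, then apply a Caesar shift of +11.
Undoing it on ryted: shift back: r−11=g, y−11=n, t−11=i, e−11=t, d−11=s → gnits; then reverse → sting.

sting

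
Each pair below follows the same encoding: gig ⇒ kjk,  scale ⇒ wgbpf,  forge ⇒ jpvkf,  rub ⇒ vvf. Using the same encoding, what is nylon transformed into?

rcppr

The shift depends on letter class: consonant g→k is +4, but vowel i→j is +1. Vowels shift forward by 1 and consonants shift forward by 4.
On nylon: n(cons)+4=r, y(cons)+4=c, l(cons)+4=p, o(vowel)+1=p, n(cons)+4=r.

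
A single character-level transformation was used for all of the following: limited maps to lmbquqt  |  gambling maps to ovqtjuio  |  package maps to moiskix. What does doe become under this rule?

mwl

The output letters match the input read backwards, each shifted +8: limited reversed is detimil. Two steps: reverse the string, then apply a Caesar shift of +8.
On doe: reverse → eod; then shift: e+8=m, o+8=w, d+8=l.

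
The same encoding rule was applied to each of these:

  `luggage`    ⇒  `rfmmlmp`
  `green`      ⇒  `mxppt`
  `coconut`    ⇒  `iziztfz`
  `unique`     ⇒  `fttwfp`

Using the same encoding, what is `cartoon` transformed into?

The shift depends on letter class: consonant l→r is +6, but vowel u→f is +11. Two shifts are in play — +11 for a/e/i/o/u, +6 for every other letter.
For cartoon: c(cons)+6=i, a(vowel)+11=l, r(cons)+6=x, t(cons)+6=z, o(vowel)+11=z, o(vowel)+11=z, n(cons)+6=t.

ilxzzzt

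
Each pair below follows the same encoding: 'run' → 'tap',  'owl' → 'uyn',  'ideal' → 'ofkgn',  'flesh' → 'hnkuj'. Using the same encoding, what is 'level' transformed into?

nkxkn

Vowels shift forward by 6 and consonants shift forward by 2.
On level: l(cons)+2=n, e(vowel)+6=k, v(cons)+2=x, e(vowel)+6=k, l(cons)+2=n.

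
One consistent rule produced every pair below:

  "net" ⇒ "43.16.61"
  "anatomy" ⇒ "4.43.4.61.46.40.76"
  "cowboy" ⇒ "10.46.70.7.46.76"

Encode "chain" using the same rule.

10.25.4.28.43

n(#14)→43 and e(#5)→16: differences scale by 3, so n = 3·pos + 1. With a=1..z=26, the number is 3·pos + 1.
For chain: c=3→10, h=8→25, a=1→4, i=9→28, n=14→43.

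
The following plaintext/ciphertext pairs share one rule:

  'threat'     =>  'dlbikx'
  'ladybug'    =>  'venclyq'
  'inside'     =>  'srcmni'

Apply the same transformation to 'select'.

civimx

Shifts by position in threat: pos 0: t→d (+10), pos 1: h→l (+4), pos 2: r→b (+10), pos 3: e→i (+4) — repeating every 2. It's a Vigenère-style cipher with numeric key [10,4]: position i shifts by key[i mod 2].
For select: s+10=c, e+4=i, l+10=v, e+4=i, c+10=m, t+4=x.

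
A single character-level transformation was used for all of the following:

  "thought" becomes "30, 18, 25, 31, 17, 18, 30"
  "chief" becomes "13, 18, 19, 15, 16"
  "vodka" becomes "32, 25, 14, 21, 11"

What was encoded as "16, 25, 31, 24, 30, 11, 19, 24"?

t is letter #20 and maps to 30: an offset of 10. Each letter is replaced by its alphabet position (a=1..z=26) + 10.
Reversing it on 16, 25, 31, 24, 30, 11, 19, 24: 16→(16−10)÷1=6=f, 25→(25−10)÷1=15=o, 31→(31−10)÷1=21=u, 24→(24−10)÷1=14=n, 30→(30−10)÷1=20=t, 11→(11−10)÷1=1=a, 19→(19−10)÷1=9=i, 24→(24−10)÷1=14=n.

fountain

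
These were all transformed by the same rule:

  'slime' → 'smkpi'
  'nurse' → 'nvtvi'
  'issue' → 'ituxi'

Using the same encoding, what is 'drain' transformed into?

dsclr

In slime: s→s is +0, l→m is +1, i→k is +2, m→p is +3 — the shift increases by 1 each position. Each letter shifts forward by its position index (0, 1, 2, …) — the shift grows by one for each successive letter.
Applying it to drain: d+0=d, r+1=s, a+2=c, i+3=l, n+4=r.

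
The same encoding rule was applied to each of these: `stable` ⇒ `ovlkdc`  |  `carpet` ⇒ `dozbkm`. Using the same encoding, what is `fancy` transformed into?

The output letters match the input read backwards, each shifted +10: stable reversed is elbats. Two steps: reverse the string, then apply a Caesar shift of +10.
Applying it to fancy: reverse → ycnaf; then shift: y+10=i, c+10=m, n+10=x, a+10=k, f+10=p.

imxkp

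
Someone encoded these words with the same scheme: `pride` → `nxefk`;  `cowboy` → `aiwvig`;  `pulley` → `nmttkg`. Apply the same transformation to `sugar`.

cmuqx

p(15)→n(13) and r(17)→x(23) fit y≡5x+16 (mod 26); the inverse of 5 mod 26 is 21. Treating letters as 0–25, the rule is x ↦ 5x + 16 (mod 26).
For sugar: s(18)→5·18+16≡2=c; u(20)→5·20+16≡12=m; g(6)→5·6+16≡20=u; a(0)→5·0+16≡16=q; r(17)→5·17+16≡23=x (all mod 26).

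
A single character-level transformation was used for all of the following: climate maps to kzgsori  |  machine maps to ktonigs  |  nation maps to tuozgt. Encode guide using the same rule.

kjoam

The output letters match the input read backwards, each shifted +6: climate reversed is etamilc. Two steps: reverse the string, then apply a Caesar shift of +6.
On guide: reverse → ediug; then shift: e+6=k, d+6=j, i+6=o, u+6=a, g+6=m.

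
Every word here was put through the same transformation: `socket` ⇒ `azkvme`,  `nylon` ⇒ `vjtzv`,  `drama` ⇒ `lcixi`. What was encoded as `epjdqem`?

website

The shifts repeat in a cycle of length 2: positions 0,1,… shift by +8, +11, then the pattern repeats.
Decoding epjdqem: e−8=w, p−11=e, j−8=b, d−11=s, q−8=i, e−11=t, m−8=e.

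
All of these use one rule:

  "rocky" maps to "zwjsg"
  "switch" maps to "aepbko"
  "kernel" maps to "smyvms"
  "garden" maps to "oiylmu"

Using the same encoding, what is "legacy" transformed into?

Shifts by position in rocky: pos 0: r→z (+8), pos 1: o→w (+8), pos 2: c→j (+7), pos 3: k→s (+8), pos 4: y→g (+8) — repeating every 3. The shifts repeat in a cycle of length 3: positions 0,1,… shift by +8, +8, +7, then the pattern repeats.
Applying it to legacy: l+8=t, e+8=m, g+7=n, a+8=i, c+8=k, y+7=f.

tmnikf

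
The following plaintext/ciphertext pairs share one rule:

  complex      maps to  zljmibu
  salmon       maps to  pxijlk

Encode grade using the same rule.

Compare letters: c→z is +23, o→l is +23, m→j is +23 — a constant shift. Each letter is shifted forward by 23 in the alphabet (a Caesar shift of +23).
For grade: g+23=d, r+23=o, a+23=x, d+23=a, e+23=b.

doxab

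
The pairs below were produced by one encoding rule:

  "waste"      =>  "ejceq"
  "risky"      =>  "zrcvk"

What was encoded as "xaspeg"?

In waste: w→e is +8, a→j is +9, s→c is +10, t→e is +11 — the shift increases by 1 each position. Letter i (0-indexed) is shifted by i+8, so successive shifts are 8, 9, 10, ….
Reversing it on xaspeg: x−8=p, a−9=r, s−10=i, p−11=e, e−12=s, g−13=t.

priest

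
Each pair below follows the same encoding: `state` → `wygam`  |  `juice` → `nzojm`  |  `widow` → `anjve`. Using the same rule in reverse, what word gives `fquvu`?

bloom

Each letter shifts forward by (position + 4), i.e. 4, 5, 6, … — the shift grows by one for each successive letter.
Undoing it on fquvu: f−4=b, q−5=l, u−6=o, v−7=o, u−8=m.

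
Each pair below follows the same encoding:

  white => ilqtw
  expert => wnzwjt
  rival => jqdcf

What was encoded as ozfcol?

w(22)→i(8) and h(7)→l(11) fit y≡5x+2 (mod 26); the inverse of 5 mod 26 is 21. Treating letters as 0–25, the rule is x ↦ 5x + 2 (mod 26).
Undoing it on ozfcol: o(14)→21·(14−2)≡18=s; z(25)→21·(25−2)≡15=p; f(5)→21·(5−2)≡11=l; c(2)→21·(2−2)≡0=a; o(14)→21·(14−2)≡18=s; l(11)→21·(11−2)≡7=h (all mod 26).

splash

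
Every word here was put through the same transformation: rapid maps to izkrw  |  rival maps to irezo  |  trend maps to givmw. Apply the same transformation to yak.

bzp

Each pair mirrors across the alphabet (r↔i, a↔z, p↔k): positions sum to 25. This is the alphabet-reversal cipher (Atbash): a becomes z, b becomes y, etc.
For yak: y↔b, a↔z, k↔p.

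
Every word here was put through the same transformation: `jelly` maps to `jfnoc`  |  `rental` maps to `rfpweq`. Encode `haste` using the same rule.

Each letter shifts forward by its position index (0, 1, 2, …) — the shift grows by one for each successive letter.
Applying it to haste: h+0=h, a+1=b, s+2=u, t+3=w, e+4=i.

hbuwi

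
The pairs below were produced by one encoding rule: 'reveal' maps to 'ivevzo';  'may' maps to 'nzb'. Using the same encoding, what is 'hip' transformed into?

Each pair mirrors across the alphabet (r↔i, e↔v, v↔e): positions sum to 25. Each letter is replaced by its mirror in the alphabet: a↔z, b↔y, c↔x, and so on (the Atbash cipher).
Applying it to hip: h↔s, i↔r, p↔k.

srk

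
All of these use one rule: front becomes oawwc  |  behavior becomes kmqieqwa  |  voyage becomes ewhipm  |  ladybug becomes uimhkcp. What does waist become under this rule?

The shift depends on letter class: consonant f→o is +9, but vowel o→w is +8. Vowels shift forward by 8 and consonants shift forward by 9.
Applying it to waist: w(cons)+9=f, a(vowel)+8=i, i(vowel)+8=q, s(cons)+9=b, t(cons)+9=c.

fiqbc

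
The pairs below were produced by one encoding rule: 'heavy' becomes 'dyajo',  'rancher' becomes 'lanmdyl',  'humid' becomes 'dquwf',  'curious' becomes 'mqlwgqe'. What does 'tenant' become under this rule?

xynanx

h(7)→d(3) and e(4)→y(24) fit y≡19x+0 (mod 26); the inverse of 19 mod 26 is 11. Treating letters as 0–25, the rule is x ↦ 19x + 0 (mod 26).
Applying it to tenant: t(19)→19·19+0≡23=x; e(4)→19·4+0≡24=y; n(13)→19·13+0≡13=n; a(0)→19·0+0≡0=a; n(13)→19·13+0≡13=n; t(19)→19·19+0≡23=x (all mod 26).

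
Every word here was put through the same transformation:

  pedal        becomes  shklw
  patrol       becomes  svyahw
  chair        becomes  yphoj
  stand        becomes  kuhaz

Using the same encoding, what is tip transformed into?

The output letters match the input read backwards, each shifted +7: pedal reversed is ladep. The word is reversed, then every letter is shifted forward by 7.
For tip: reverse → pit; then shift: p+7=w, i+7=p, t+7=a.

wpa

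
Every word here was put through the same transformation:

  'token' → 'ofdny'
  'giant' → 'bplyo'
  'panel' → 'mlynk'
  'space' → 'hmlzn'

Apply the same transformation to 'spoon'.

hmffy

t(19)→o(14) and o(14)→f(5) fit y≡7x+11 (mod 26); the inverse of 7 mod 26 is 15. This is an affine cipher: with a=0,…,z=25, each position x becomes (7x+11) mod 26.
On spoon: s(18)→7·18+11≡7=h; p(15)→7·15+11≡12=m; o(14)→7·14+11≡5=f; o(14)→7·14+11≡5=f; n(13)→7·13+11≡24=y (all mod 26).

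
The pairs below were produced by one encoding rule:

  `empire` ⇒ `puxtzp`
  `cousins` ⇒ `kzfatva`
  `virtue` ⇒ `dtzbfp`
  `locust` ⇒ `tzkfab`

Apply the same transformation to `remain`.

The shift depends on letter class: consonant m→u is +8, but vowel e→p is +11. Vowels shift forward by 11 and consonants shift forward by 8.
Applying it to remain: r(cons)+8=z, e(vowel)+11=p, m(cons)+8=u, a(vowel)+11=l, i(vowel)+11=t, n(cons)+8=v.

zpultv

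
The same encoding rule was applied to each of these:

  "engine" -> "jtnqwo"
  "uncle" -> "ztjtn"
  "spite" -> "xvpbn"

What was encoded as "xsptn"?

smile

Letter i (0-indexed) is shifted by i+5, so successive shifts are 5, 6, 7, ….
Undoing it on xsptn: x−5=s, s−6=m, p−7=i, t−8=l, n−9=e.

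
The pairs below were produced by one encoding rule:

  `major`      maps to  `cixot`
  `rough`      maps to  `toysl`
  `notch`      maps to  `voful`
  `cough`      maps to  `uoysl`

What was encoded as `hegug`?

This is an affine cipher: with a=0,…,z=25, each position x becomes (19x+8) mod 26.
Decoding hegug: h(7)→11·(7−8)≡15=p; e(4)→11·(4−8)≡8=i; g(6)→11·(6−8)≡4=e; u(20)→11·(20−8)≡2=c; g(6)→11·(6−8)≡4=e (all mod 26).

piece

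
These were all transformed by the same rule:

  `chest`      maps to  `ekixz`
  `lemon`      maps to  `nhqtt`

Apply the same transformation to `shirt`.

ukmwz

In chest: c→e is +2, h→k is +3, e→i is +4, s→x is +5 — the shift increases by 1 each position. Letter i (0-indexed) is shifted by i+2, so successive shifts are 2, 3, 4, ….
Applying it to shirt: s+2=u, h+3=k, i+4=m, r+5=w, t+6=z.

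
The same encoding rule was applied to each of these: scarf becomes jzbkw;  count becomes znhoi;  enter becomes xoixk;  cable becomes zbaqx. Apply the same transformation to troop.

iknnm

Treating letters as 0–25, the rule is x ↦ 25x + 1 (mod 26).
For troop: t(19)→25·19+1≡8=i; r(17)→25·17+1≡10=k; o(14)→25·14+1≡13=n; o(14)→25·14+1≡13=n; p(15)→25·15+1≡12=m (all mod 26).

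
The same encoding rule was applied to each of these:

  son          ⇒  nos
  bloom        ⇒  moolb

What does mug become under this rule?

gum

The output letters match the input read backwards: son reversed is nos. It's just the letters in reverse order.
Applying it to mug: reverse → gum.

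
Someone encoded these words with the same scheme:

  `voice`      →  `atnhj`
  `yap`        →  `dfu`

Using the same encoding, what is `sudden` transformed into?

xziijs

Compare letters: v→a is +5, o→t is +5, i→n is +5 — a constant shift. Each letter is shifted forward by 5 in the alphabet (a Caesar shift of +5).
For sudden: s+5=x, u+5=z, d+5=i, d+5=i, e+5=j, n+5=s.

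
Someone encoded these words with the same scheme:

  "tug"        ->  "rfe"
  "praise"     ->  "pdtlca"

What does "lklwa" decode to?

plaza

The output letters match the input read backwards, each shifted +11: tug reversed is gut. Read the word backwards and shift each letter +11.
Decoding lklwa: shift back: l−11=a, k−11=z, l−11=a, w−11=l, a−11=p → azalp; then reverse → plaza.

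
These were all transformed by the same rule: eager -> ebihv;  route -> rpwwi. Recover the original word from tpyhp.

towel

In eager: e→e is +0, a→b is +1, g→i is +2, e→h is +3 — the shift increases by 1 each position. Each letter shifts forward by its position index (0, 1, 2, …) — the shift grows by one for each successive letter.
Reversing it on tpyhp: t−0=t, p−1=o, y−2=w, h−3=e, p−4=l.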